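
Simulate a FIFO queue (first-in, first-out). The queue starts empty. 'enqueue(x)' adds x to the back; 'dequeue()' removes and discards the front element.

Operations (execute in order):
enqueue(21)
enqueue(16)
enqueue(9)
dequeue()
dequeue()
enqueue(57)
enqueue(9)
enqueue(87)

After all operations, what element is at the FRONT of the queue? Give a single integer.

Answer: 9

Derivation:
enqueue(21): queue = [21]
enqueue(16): queue = [21, 16]
enqueue(9): queue = [21, 16, 9]
dequeue(): queue = [16, 9]
dequeue(): queue = [9]
enqueue(57): queue = [9, 57]
enqueue(9): queue = [9, 57, 9]
enqueue(87): queue = [9, 57, 9, 87]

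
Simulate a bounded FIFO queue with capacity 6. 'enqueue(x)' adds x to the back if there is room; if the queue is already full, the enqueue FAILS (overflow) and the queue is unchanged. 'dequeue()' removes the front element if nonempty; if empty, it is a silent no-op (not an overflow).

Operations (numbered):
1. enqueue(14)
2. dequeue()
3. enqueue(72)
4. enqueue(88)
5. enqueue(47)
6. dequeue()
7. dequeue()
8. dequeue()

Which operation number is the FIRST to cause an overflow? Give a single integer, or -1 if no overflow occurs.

1. enqueue(14): size=1
2. dequeue(): size=0
3. enqueue(72): size=1
4. enqueue(88): size=2
5. enqueue(47): size=3
6. dequeue(): size=2
7. dequeue(): size=1
8. dequeue(): size=0

Answer: -1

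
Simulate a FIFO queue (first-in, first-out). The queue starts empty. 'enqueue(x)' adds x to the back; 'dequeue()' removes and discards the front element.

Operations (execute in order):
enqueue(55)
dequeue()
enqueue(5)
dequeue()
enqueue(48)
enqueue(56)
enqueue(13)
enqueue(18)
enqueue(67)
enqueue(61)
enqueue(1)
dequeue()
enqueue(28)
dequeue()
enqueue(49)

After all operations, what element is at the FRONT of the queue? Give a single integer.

Answer: 13

Derivation:
enqueue(55): queue = [55]
dequeue(): queue = []
enqueue(5): queue = [5]
dequeue(): queue = []
enqueue(48): queue = [48]
enqueue(56): queue = [48, 56]
enqueue(13): queue = [48, 56, 13]
enqueue(18): queue = [48, 56, 13, 18]
enqueue(67): queue = [48, 56, 13, 18, 67]
enqueue(61): queue = [48, 56, 13, 18, 67, 61]
enqueue(1): queue = [48, 56, 13, 18, 67, 61, 1]
dequeue(): queue = [56, 13, 18, 67, 61, 1]
enqueue(28): queue = [56, 13, 18, 67, 61, 1, 28]
dequeue(): queue = [13, 18, 67, 61, 1, 28]
enqueue(49): queue = [13, 18, 67, 61, 1, 28, 49]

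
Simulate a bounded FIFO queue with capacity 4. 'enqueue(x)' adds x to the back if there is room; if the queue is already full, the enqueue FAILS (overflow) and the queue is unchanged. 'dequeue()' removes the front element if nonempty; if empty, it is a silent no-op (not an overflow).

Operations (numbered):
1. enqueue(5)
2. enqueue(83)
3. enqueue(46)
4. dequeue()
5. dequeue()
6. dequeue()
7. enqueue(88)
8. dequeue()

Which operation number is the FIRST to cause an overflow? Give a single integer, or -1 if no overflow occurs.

1. enqueue(5): size=1
2. enqueue(83): size=2
3. enqueue(46): size=3
4. dequeue(): size=2
5. dequeue(): size=1
6. dequeue(): size=0
7. enqueue(88): size=1
8. dequeue(): size=0

Answer: -1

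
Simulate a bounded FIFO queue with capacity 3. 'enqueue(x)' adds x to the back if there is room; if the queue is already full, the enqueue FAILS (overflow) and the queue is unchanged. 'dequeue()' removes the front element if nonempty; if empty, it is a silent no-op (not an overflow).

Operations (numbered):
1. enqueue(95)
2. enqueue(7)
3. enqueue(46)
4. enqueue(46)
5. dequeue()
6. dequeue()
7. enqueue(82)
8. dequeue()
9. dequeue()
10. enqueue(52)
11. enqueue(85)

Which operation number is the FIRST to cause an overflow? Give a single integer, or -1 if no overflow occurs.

Answer: 4

Derivation:
1. enqueue(95): size=1
2. enqueue(7): size=2
3. enqueue(46): size=3
4. enqueue(46): size=3=cap → OVERFLOW (fail)
5. dequeue(): size=2
6. dequeue(): size=1
7. enqueue(82): size=2
8. dequeue(): size=1
9. dequeue(): size=0
10. enqueue(52): size=1
11. enqueue(85): size=2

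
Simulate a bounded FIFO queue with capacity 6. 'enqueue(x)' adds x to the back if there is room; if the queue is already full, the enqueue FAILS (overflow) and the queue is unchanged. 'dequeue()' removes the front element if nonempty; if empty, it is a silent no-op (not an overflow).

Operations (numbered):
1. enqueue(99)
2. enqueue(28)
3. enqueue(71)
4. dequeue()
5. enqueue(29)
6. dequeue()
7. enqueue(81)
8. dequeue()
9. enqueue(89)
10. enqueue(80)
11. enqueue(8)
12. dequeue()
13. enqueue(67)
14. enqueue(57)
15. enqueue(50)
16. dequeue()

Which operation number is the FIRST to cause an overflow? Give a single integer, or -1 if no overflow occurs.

1. enqueue(99): size=1
2. enqueue(28): size=2
3. enqueue(71): size=3
4. dequeue(): size=2
5. enqueue(29): size=3
6. dequeue(): size=2
7. enqueue(81): size=3
8. dequeue(): size=2
9. enqueue(89): size=3
10. enqueue(80): size=4
11. enqueue(8): size=5
12. dequeue(): size=4
13. enqueue(67): size=5
14. enqueue(57): size=6
15. enqueue(50): size=6=cap → OVERFLOW (fail)
16. dequeue(): size=5

Answer: 15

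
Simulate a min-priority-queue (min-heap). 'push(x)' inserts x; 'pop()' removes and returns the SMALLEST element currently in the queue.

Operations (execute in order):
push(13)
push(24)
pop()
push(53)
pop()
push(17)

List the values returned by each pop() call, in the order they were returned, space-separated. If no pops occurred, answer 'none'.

Answer: 13 24

Derivation:
push(13): heap contents = [13]
push(24): heap contents = [13, 24]
pop() → 13: heap contents = [24]
push(53): heap contents = [24, 53]
pop() → 24: heap contents = [53]
push(17): heap contents = [17, 53]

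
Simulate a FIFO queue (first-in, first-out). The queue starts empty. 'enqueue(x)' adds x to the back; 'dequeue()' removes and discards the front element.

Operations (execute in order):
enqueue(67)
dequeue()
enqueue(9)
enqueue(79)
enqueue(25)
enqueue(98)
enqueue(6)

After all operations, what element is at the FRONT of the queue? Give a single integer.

enqueue(67): queue = [67]
dequeue(): queue = []
enqueue(9): queue = [9]
enqueue(79): queue = [9, 79]
enqueue(25): queue = [9, 79, 25]
enqueue(98): queue = [9, 79, 25, 98]
enqueue(6): queue = [9, 79, 25, 98, 6]

Answer: 9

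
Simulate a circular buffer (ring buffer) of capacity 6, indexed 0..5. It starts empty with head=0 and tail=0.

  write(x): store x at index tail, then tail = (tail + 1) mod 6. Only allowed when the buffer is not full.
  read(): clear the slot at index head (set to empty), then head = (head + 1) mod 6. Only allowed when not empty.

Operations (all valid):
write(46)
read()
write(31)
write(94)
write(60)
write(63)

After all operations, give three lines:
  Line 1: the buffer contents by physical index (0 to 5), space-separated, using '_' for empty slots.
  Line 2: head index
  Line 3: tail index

Answer: _ 31 94 60 63 _
1
5

Derivation:
write(46): buf=[46 _ _ _ _ _], head=0, tail=1, size=1
read(): buf=[_ _ _ _ _ _], head=1, tail=1, size=0
write(31): buf=[_ 31 _ _ _ _], head=1, tail=2, size=1
write(94): buf=[_ 31 94 _ _ _], head=1, tail=3, size=2
write(60): buf=[_ 31 94 60 _ _], head=1, tail=4, size=3
write(63): buf=[_ 31 94 60 63 _], head=1, tail=5, size=4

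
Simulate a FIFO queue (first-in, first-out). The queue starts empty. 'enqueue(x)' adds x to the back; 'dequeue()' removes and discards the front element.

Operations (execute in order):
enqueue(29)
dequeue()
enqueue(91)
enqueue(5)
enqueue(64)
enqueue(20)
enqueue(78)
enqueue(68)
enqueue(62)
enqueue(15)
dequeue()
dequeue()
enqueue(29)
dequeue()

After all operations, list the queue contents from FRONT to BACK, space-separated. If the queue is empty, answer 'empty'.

Answer: 20 78 68 62 15 29

Derivation:
enqueue(29): [29]
dequeue(): []
enqueue(91): [91]
enqueue(5): [91, 5]
enqueue(64): [91, 5, 64]
enqueue(20): [91, 5, 64, 20]
enqueue(78): [91, 5, 64, 20, 78]
enqueue(68): [91, 5, 64, 20, 78, 68]
enqueue(62): [91, 5, 64, 20, 78, 68, 62]
enqueue(15): [91, 5, 64, 20, 78, 68, 62, 15]
dequeue(): [5, 64, 20, 78, 68, 62, 15]
dequeue(): [64, 20, 78, 68, 62, 15]
enqueue(29): [64, 20, 78, 68, 62, 15, 29]
dequeue(): [20, 78, 68, 62, 15, 29]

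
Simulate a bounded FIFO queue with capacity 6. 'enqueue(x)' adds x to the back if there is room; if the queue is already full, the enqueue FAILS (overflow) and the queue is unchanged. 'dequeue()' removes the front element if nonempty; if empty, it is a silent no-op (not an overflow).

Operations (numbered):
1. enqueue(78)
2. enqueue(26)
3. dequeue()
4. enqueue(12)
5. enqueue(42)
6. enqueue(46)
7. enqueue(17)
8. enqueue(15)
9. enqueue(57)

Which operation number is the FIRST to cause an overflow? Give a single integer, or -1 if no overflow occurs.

Answer: 9

Derivation:
1. enqueue(78): size=1
2. enqueue(26): size=2
3. dequeue(): size=1
4. enqueue(12): size=2
5. enqueue(42): size=3
6. enqueue(46): size=4
7. enqueue(17): size=5
8. enqueue(15): size=6
9. enqueue(57): size=6=cap → OVERFLOW (fail)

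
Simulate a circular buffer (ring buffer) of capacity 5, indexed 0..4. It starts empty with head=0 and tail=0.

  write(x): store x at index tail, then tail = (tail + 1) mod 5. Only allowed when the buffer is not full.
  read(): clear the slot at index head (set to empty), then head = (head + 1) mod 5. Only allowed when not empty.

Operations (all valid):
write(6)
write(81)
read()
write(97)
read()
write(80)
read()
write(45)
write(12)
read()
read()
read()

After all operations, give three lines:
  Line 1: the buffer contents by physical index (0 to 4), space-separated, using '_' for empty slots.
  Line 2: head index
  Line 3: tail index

Answer: _ _ _ _ _
1
1

Derivation:
write(6): buf=[6 _ _ _ _], head=0, tail=1, size=1
write(81): buf=[6 81 _ _ _], head=0, tail=2, size=2
read(): buf=[_ 81 _ _ _], head=1, tail=2, size=1
write(97): buf=[_ 81 97 _ _], head=1, tail=3, size=2
read(): buf=[_ _ 97 _ _], head=2, tail=3, size=1
write(80): buf=[_ _ 97 80 _], head=2, tail=4, size=2
read(): buf=[_ _ _ 80 _], head=3, tail=4, size=1
write(45): buf=[_ _ _ 80 45], head=3, tail=0, size=2
write(12): buf=[12 _ _ 80 45], head=3, tail=1, size=3
read(): buf=[12 _ _ _ 45], head=4, tail=1, size=2
read(): buf=[12 _ _ _ _], head=0, tail=1, size=1
read(): buf=[_ _ _ _ _], head=1, tail=1, size=0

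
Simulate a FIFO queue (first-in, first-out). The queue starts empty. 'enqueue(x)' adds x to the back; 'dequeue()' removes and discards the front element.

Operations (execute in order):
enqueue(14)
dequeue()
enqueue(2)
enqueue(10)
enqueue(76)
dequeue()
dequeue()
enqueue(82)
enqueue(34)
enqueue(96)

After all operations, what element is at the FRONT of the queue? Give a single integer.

Answer: 76

Derivation:
enqueue(14): queue = [14]
dequeue(): queue = []
enqueue(2): queue = [2]
enqueue(10): queue = [2, 10]
enqueue(76): queue = [2, 10, 76]
dequeue(): queue = [10, 76]
dequeue(): queue = [76]
enqueue(82): queue = [76, 82]
enqueue(34): queue = [76, 82, 34]
enqueue(96): queue = [76, 82, 34, 96]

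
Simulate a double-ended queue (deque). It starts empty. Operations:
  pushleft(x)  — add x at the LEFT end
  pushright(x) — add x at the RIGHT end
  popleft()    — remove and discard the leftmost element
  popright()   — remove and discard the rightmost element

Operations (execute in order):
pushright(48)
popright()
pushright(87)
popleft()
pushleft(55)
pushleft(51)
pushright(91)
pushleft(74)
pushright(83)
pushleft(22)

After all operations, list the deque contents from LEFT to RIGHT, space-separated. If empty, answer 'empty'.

pushright(48): [48]
popright(): []
pushright(87): [87]
popleft(): []
pushleft(55): [55]
pushleft(51): [51, 55]
pushright(91): [51, 55, 91]
pushleft(74): [74, 51, 55, 91]
pushright(83): [74, 51, 55, 91, 83]
pushleft(22): [22, 74, 51, 55, 91, 83]

Answer: 22 74 51 55 91 83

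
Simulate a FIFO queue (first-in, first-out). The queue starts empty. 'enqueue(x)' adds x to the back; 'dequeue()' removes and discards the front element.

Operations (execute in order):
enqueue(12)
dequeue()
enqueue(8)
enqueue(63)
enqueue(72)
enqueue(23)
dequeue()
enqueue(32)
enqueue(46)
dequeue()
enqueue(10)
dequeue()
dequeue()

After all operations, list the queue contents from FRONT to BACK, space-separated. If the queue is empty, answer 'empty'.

Answer: 32 46 10

Derivation:
enqueue(12): [12]
dequeue(): []
enqueue(8): [8]
enqueue(63): [8, 63]
enqueue(72): [8, 63, 72]
enqueue(23): [8, 63, 72, 23]
dequeue(): [63, 72, 23]
enqueue(32): [63, 72, 23, 32]
enqueue(46): [63, 72, 23, 32, 46]
dequeue(): [72, 23, 32, 46]
enqueue(10): [72, 23, 32, 46, 10]
dequeue(): [23, 32, 46, 10]
dequeue(): [32, 46, 10]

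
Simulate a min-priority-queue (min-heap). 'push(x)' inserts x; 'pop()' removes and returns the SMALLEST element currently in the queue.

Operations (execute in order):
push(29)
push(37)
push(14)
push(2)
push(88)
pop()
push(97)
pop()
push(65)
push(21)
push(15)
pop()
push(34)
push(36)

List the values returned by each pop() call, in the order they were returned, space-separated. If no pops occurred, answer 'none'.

Answer: 2 14 15

Derivation:
push(29): heap contents = [29]
push(37): heap contents = [29, 37]
push(14): heap contents = [14, 29, 37]
push(2): heap contents = [2, 14, 29, 37]
push(88): heap contents = [2, 14, 29, 37, 88]
pop() → 2: heap contents = [14, 29, 37, 88]
push(97): heap contents = [14, 29, 37, 88, 97]
pop() → 14: heap contents = [29, 37, 88, 97]
push(65): heap contents = [29, 37, 65, 88, 97]
push(21): heap contents = [21, 29, 37, 65, 88, 97]
push(15): heap contents = [15, 21, 29, 37, 65, 88, 97]
pop() → 15: heap contents = [21, 29, 37, 65, 88, 97]
push(34): heap contents = [21, 29, 34, 37, 65, 88, 97]
push(36): heap contents = [21, 29, 34, 36, 37, 65, 88, 97]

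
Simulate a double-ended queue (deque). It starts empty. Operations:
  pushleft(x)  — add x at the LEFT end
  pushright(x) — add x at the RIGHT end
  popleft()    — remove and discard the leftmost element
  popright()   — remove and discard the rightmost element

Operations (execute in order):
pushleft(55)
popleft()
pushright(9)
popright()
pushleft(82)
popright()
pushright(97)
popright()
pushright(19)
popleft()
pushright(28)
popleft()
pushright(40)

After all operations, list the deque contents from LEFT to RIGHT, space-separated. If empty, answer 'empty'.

pushleft(55): [55]
popleft(): []
pushright(9): [9]
popright(): []
pushleft(82): [82]
popright(): []
pushright(97): [97]
popright(): []
pushright(19): [19]
popleft(): []
pushright(28): [28]
popleft(): []
pushright(40): [40]

Answer: 40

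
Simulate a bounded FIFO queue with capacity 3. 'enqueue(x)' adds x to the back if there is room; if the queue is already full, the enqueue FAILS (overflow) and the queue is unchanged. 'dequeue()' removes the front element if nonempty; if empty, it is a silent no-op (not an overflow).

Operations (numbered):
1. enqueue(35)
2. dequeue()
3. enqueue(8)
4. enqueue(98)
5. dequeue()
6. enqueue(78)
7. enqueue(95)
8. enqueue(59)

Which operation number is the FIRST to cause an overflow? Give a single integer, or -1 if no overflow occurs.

1. enqueue(35): size=1
2. dequeue(): size=0
3. enqueue(8): size=1
4. enqueue(98): size=2
5. dequeue(): size=1
6. enqueue(78): size=2
7. enqueue(95): size=3
8. enqueue(59): size=3=cap → OVERFLOW (fail)

Answer: 8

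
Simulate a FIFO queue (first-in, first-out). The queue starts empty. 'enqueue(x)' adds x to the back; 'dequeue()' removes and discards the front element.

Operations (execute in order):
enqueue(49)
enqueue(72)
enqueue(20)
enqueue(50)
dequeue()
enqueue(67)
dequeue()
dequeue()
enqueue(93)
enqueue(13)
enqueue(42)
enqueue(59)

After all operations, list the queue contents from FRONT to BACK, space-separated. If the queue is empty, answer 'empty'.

Answer: 50 67 93 13 42 59

Derivation:
enqueue(49): [49]
enqueue(72): [49, 72]
enqueue(20): [49, 72, 20]
enqueue(50): [49, 72, 20, 50]
dequeue(): [72, 20, 50]
enqueue(67): [72, 20, 50, 67]
dequeue(): [20, 50, 67]
dequeue(): [50, 67]
enqueue(93): [50, 67, 93]
enqueue(13): [50, 67, 93, 13]
enqueue(42): [50, 67, 93, 13, 42]
enqueue(59): [50, 67, 93, 13, 42, 59]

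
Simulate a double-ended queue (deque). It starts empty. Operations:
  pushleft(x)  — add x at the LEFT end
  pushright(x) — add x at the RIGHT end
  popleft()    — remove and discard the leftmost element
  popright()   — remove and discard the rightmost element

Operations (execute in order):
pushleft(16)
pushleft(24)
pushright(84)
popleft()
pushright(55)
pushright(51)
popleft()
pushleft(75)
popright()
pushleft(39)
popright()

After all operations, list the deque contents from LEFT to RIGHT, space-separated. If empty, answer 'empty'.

Answer: 39 75 84

Derivation:
pushleft(16): [16]
pushleft(24): [24, 16]
pushright(84): [24, 16, 84]
popleft(): [16, 84]
pushright(55): [16, 84, 55]
pushright(51): [16, 84, 55, 51]
popleft(): [84, 55, 51]
pushleft(75): [75, 84, 55, 51]
popright(): [75, 84, 55]
pushleft(39): [39, 75, 84, 55]
popright(): [39, 75, 84]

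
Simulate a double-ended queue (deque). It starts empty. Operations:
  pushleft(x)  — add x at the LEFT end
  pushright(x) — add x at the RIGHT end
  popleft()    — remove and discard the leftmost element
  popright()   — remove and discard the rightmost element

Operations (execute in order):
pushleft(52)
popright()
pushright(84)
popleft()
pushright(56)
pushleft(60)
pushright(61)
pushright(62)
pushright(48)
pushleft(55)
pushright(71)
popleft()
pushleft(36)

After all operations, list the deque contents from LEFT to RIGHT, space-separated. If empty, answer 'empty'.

pushleft(52): [52]
popright(): []
pushright(84): [84]
popleft(): []
pushright(56): [56]
pushleft(60): [60, 56]
pushright(61): [60, 56, 61]
pushright(62): [60, 56, 61, 62]
pushright(48): [60, 56, 61, 62, 48]
pushleft(55): [55, 60, 56, 61, 62, 48]
pushright(71): [55, 60, 56, 61, 62, 48, 71]
popleft(): [60, 56, 61, 62, 48, 71]
pushleft(36): [36, 60, 56, 61, 62, 48, 71]

Answer: 36 60 56 61 62 48 71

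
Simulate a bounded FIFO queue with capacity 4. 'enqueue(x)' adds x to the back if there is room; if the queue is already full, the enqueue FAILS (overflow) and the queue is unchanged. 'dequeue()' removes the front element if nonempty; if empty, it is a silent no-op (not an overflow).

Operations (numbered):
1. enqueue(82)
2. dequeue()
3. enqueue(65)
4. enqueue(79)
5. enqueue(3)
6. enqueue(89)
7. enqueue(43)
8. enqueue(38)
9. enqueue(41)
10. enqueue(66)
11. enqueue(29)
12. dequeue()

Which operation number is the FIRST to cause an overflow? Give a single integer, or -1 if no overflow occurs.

Answer: 7

Derivation:
1. enqueue(82): size=1
2. dequeue(): size=0
3. enqueue(65): size=1
4. enqueue(79): size=2
5. enqueue(3): size=3
6. enqueue(89): size=4
7. enqueue(43): size=4=cap → OVERFLOW (fail)
8. enqueue(38): size=4=cap → OVERFLOW (fail)
9. enqueue(41): size=4=cap → OVERFLOW (fail)
10. enqueue(66): size=4=cap → OVERFLOW (fail)
11. enqueue(29): size=4=cap → OVERFLOW (fail)
12. dequeue(): size=3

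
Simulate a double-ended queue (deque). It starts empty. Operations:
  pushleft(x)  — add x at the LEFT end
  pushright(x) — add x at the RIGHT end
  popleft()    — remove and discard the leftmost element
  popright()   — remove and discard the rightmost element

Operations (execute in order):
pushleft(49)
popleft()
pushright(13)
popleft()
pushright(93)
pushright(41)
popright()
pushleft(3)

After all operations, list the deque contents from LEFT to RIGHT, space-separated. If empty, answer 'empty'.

Answer: 3 93

Derivation:
pushleft(49): [49]
popleft(): []
pushright(13): [13]
popleft(): []
pushright(93): [93]
pushright(41): [93, 41]
popright(): [93]
pushleft(3): [3, 93]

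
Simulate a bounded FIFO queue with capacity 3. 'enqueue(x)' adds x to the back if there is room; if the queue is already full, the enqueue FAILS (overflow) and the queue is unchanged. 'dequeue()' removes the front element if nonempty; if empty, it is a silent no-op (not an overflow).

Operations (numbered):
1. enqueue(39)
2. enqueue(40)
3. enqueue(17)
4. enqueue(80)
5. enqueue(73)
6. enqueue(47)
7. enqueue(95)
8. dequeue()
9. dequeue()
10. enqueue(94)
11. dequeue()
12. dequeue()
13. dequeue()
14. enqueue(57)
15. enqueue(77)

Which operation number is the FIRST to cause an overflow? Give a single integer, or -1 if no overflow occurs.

1. enqueue(39): size=1
2. enqueue(40): size=2
3. enqueue(17): size=3
4. enqueue(80): size=3=cap → OVERFLOW (fail)
5. enqueue(73): size=3=cap → OVERFLOW (fail)
6. enqueue(47): size=3=cap → OVERFLOW (fail)
7. enqueue(95): size=3=cap → OVERFLOW (fail)
8. dequeue(): size=2
9. dequeue(): size=1
10. enqueue(94): size=2
11. dequeue(): size=1
12. dequeue(): size=0
13. dequeue(): empty, no-op, size=0
14. enqueue(57): size=1
15. enqueue(77): size=2

Answer: 4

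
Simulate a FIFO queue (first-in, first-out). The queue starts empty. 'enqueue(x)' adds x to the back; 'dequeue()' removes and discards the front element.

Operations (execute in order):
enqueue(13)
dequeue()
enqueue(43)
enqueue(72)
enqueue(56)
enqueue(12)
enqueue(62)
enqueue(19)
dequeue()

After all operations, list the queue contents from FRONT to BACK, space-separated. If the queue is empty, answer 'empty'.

enqueue(13): [13]
dequeue(): []
enqueue(43): [43]
enqueue(72): [43, 72]
enqueue(56): [43, 72, 56]
enqueue(12): [43, 72, 56, 12]
enqueue(62): [43, 72, 56, 12, 62]
enqueue(19): [43, 72, 56, 12, 62, 19]
dequeue(): [72, 56, 12, 62, 19]

Answer: 72 56 12 62 19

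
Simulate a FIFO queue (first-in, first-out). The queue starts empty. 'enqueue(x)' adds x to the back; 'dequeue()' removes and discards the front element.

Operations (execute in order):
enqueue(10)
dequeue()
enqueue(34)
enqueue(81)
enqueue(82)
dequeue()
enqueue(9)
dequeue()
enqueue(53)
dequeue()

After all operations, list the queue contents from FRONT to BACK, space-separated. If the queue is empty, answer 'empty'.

enqueue(10): [10]
dequeue(): []
enqueue(34): [34]
enqueue(81): [34, 81]
enqueue(82): [34, 81, 82]
dequeue(): [81, 82]
enqueue(9): [81, 82, 9]
dequeue(): [82, 9]
enqueue(53): [82, 9, 53]
dequeue(): [9, 53]

Answer: 9 53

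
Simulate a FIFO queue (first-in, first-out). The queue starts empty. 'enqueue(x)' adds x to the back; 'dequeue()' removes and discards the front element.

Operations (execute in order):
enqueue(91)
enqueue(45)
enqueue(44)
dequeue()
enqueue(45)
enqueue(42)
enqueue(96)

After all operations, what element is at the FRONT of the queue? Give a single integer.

Answer: 45

Derivation:
enqueue(91): queue = [91]
enqueue(45): queue = [91, 45]
enqueue(44): queue = [91, 45, 44]
dequeue(): queue = [45, 44]
enqueue(45): queue = [45, 44, 45]
enqueue(42): queue = [45, 44, 45, 42]
enqueue(96): queue = [45, 44, 45, 42, 96]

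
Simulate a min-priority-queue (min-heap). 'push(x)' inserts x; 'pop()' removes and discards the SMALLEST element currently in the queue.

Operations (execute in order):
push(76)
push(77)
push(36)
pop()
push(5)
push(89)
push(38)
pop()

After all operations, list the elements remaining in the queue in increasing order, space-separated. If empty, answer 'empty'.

Answer: 38 76 77 89

Derivation:
push(76): heap contents = [76]
push(77): heap contents = [76, 77]
push(36): heap contents = [36, 76, 77]
pop() → 36: heap contents = [76, 77]
push(5): heap contents = [5, 76, 77]
push(89): heap contents = [5, 76, 77, 89]
push(38): heap contents = [5, 38, 76, 77, 89]
pop() → 5: heap contents = [38, 76, 77, 89]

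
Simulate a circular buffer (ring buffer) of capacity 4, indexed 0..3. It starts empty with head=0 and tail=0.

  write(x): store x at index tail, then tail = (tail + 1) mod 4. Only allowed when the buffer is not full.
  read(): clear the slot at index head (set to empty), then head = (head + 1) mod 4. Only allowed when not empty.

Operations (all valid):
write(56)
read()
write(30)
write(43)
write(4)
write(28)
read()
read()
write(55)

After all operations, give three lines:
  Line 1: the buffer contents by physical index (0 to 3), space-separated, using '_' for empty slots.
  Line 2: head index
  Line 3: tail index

write(56): buf=[56 _ _ _], head=0, tail=1, size=1
read(): buf=[_ _ _ _], head=1, tail=1, size=0
write(30): buf=[_ 30 _ _], head=1, tail=2, size=1
write(43): buf=[_ 30 43 _], head=1, tail=3, size=2
write(4): buf=[_ 30 43 4], head=1, tail=0, size=3
write(28): buf=[28 30 43 4], head=1, tail=1, size=4
read(): buf=[28 _ 43 4], head=2, tail=1, size=3
read(): buf=[28 _ _ 4], head=3, tail=1, size=2
write(55): buf=[28 55 _ 4], head=3, tail=2, size=3

Answer: 28 55 _ 4
3
2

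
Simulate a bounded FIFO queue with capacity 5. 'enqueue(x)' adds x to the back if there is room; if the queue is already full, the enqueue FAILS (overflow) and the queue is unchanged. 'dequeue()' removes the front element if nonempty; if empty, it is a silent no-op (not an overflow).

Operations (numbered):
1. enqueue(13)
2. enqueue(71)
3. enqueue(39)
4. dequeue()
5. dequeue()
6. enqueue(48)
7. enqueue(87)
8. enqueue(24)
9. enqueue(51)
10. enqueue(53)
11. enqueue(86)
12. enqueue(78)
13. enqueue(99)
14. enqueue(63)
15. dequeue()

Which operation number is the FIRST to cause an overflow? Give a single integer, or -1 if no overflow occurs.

1. enqueue(13): size=1
2. enqueue(71): size=2
3. enqueue(39): size=3
4. dequeue(): size=2
5. dequeue(): size=1
6. enqueue(48): size=2
7. enqueue(87): size=3
8. enqueue(24): size=4
9. enqueue(51): size=5
10. enqueue(53): size=5=cap → OVERFLOW (fail)
11. enqueue(86): size=5=cap → OVERFLOW (fail)
12. enqueue(78): size=5=cap → OVERFLOW (fail)
13. enqueue(99): size=5=cap → OVERFLOW (fail)
14. enqueue(63): size=5=cap → OVERFLOW (fail)
15. dequeue(): size=4

Answer: 10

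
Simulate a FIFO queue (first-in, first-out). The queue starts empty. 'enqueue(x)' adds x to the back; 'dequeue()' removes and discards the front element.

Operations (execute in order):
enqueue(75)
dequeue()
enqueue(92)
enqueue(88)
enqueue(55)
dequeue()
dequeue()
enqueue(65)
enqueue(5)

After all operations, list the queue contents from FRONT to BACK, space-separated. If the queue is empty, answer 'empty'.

Answer: 55 65 5

Derivation:
enqueue(75): [75]
dequeue(): []
enqueue(92): [92]
enqueue(88): [92, 88]
enqueue(55): [92, 88, 55]
dequeue(): [88, 55]
dequeue(): [55]
enqueue(65): [55, 65]
enqueue(5): [55, 65, 5]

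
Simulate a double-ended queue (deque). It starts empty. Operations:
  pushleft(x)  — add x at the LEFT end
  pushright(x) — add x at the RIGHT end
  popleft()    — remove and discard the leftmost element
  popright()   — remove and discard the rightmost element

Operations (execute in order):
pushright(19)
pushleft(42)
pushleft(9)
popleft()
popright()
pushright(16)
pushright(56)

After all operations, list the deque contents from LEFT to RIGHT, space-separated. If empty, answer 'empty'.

pushright(19): [19]
pushleft(42): [42, 19]
pushleft(9): [9, 42, 19]
popleft(): [42, 19]
popright(): [42]
pushright(16): [42, 16]
pushright(56): [42, 16, 56]

Answer: 42 16 56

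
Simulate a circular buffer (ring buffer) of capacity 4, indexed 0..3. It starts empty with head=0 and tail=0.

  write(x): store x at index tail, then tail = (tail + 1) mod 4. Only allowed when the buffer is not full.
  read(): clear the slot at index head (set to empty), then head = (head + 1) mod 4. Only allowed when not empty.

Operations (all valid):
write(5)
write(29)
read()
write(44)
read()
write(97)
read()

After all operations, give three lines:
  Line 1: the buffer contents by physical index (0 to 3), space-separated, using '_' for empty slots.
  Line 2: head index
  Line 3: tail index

Answer: _ _ _ 97
3
0

Derivation:
write(5): buf=[5 _ _ _], head=0, tail=1, size=1
write(29): buf=[5 29 _ _], head=0, tail=2, size=2
read(): buf=[_ 29 _ _], head=1, tail=2, size=1
write(44): buf=[_ 29 44 _], head=1, tail=3, size=2
read(): buf=[_ _ 44 _], head=2, tail=3, size=1
write(97): buf=[_ _ 44 97], head=2, tail=0, size=2
read(): buf=[_ _ _ 97], head=3, tail=0, size=1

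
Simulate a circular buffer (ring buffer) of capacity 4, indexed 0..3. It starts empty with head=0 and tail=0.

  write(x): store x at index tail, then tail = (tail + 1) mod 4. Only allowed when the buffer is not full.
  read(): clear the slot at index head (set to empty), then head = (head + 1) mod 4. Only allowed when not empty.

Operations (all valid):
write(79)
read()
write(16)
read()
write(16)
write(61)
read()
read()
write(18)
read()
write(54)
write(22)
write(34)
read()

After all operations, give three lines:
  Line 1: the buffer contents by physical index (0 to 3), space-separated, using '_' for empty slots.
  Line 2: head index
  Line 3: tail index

Answer: _ _ 22 34
2
0

Derivation:
write(79): buf=[79 _ _ _], head=0, tail=1, size=1
read(): buf=[_ _ _ _], head=1, tail=1, size=0
write(16): buf=[_ 16 _ _], head=1, tail=2, size=1
read(): buf=[_ _ _ _], head=2, tail=2, size=0
write(16): buf=[_ _ 16 _], head=2, tail=3, size=1
write(61): buf=[_ _ 16 61], head=2, tail=0, size=2
read(): buf=[_ _ _ 61], head=3, tail=0, size=1
read(): buf=[_ _ _ _], head=0, tail=0, size=0
write(18): buf=[18 _ _ _], head=0, tail=1, size=1
read(): buf=[_ _ _ _], head=1, tail=1, size=0
write(54): buf=[_ 54 _ _], head=1, tail=2, size=1
write(22): buf=[_ 54 22 _], head=1, tail=3, size=2
write(34): buf=[_ 54 22 34], head=1, tail=0, size=3
read(): buf=[_ _ 22 34], head=2, tail=0, size=2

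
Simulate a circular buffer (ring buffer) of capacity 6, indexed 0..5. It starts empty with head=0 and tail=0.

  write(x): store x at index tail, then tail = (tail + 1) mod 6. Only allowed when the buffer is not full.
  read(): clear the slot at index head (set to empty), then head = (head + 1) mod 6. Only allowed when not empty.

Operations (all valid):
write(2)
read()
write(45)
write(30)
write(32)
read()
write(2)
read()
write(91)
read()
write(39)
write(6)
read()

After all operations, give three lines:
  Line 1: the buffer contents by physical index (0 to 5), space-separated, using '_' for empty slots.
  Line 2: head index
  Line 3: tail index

write(2): buf=[2 _ _ _ _ _], head=0, tail=1, size=1
read(): buf=[_ _ _ _ _ _], head=1, tail=1, size=0
write(45): buf=[_ 45 _ _ _ _], head=1, tail=2, size=1
write(30): buf=[_ 45 30 _ _ _], head=1, tail=3, size=2
write(32): buf=[_ 45 30 32 _ _], head=1, tail=4, size=3
read(): buf=[_ _ 30 32 _ _], head=2, tail=4, size=2
write(2): buf=[_ _ 30 32 2 _], head=2, tail=5, size=3
read(): buf=[_ _ _ 32 2 _], head=3, tail=5, size=2
write(91): buf=[_ _ _ 32 2 91], head=3, tail=0, size=3
read(): buf=[_ _ _ _ 2 91], head=4, tail=0, size=2
write(39): buf=[39 _ _ _ 2 91], head=4, tail=1, size=3
write(6): buf=[39 6 _ _ 2 91], head=4, tail=2, size=4
read(): buf=[39 6 _ _ _ 91], head=5, tail=2, size=3

Answer: 39 6 _ _ _ 91
5
2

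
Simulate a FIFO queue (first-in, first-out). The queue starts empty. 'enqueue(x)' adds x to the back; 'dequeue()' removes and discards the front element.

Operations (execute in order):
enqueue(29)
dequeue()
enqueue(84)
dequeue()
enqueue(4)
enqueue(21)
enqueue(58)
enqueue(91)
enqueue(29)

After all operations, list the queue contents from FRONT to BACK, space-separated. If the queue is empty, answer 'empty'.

enqueue(29): [29]
dequeue(): []
enqueue(84): [84]
dequeue(): []
enqueue(4): [4]
enqueue(21): [4, 21]
enqueue(58): [4, 21, 58]
enqueue(91): [4, 21, 58, 91]
enqueue(29): [4, 21, 58, 91, 29]

Answer: 4 21 58 91 29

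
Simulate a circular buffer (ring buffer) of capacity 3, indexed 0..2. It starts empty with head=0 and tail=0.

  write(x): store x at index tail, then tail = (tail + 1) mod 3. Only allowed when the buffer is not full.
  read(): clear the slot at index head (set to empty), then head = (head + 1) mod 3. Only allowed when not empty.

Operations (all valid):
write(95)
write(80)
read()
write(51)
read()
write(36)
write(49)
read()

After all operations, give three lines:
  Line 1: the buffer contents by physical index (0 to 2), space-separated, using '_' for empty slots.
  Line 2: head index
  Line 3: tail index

write(95): buf=[95 _ _], head=0, tail=1, size=1
write(80): buf=[95 80 _], head=0, tail=2, size=2
read(): buf=[_ 80 _], head=1, tail=2, size=1
write(51): buf=[_ 80 51], head=1, tail=0, size=2
read(): buf=[_ _ 51], head=2, tail=0, size=1
write(36): buf=[36 _ 51], head=2, tail=1, size=2
write(49): buf=[36 49 51], head=2, tail=2, size=3
read(): buf=[36 49 _], head=0, tail=2, size=2

Answer: 36 49 _
0
2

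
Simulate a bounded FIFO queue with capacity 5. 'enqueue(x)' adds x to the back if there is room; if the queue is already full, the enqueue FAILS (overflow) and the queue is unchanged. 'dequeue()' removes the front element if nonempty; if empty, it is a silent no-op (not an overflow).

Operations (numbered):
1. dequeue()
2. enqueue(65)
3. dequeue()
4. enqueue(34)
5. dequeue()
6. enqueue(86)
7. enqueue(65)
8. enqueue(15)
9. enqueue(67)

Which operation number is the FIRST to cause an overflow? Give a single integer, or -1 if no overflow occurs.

1. dequeue(): empty, no-op, size=0
2. enqueue(65): size=1
3. dequeue(): size=0
4. enqueue(34): size=1
5. dequeue(): size=0
6. enqueue(86): size=1
7. enqueue(65): size=2
8. enqueue(15): size=3
9. enqueue(67): size=4

Answer: -1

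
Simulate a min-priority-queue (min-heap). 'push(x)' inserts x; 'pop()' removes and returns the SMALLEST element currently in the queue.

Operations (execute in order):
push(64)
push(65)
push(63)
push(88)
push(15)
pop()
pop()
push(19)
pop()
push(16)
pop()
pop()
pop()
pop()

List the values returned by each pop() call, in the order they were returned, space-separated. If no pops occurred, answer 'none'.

Answer: 15 63 19 16 64 65 88

Derivation:
push(64): heap contents = [64]
push(65): heap contents = [64, 65]
push(63): heap contents = [63, 64, 65]
push(88): heap contents = [63, 64, 65, 88]
push(15): heap contents = [15, 63, 64, 65, 88]
pop() → 15: heap contents = [63, 64, 65, 88]
pop() → 63: heap contents = [64, 65, 88]
push(19): heap contents = [19, 64, 65, 88]
pop() → 19: heap contents = [64, 65, 88]
push(16): heap contents = [16, 64, 65, 88]
pop() → 16: heap contents = [64, 65, 88]
pop() → 64: heap contents = [65, 88]
pop() → 65: heap contents = [88]
pop() → 88: heap contents = []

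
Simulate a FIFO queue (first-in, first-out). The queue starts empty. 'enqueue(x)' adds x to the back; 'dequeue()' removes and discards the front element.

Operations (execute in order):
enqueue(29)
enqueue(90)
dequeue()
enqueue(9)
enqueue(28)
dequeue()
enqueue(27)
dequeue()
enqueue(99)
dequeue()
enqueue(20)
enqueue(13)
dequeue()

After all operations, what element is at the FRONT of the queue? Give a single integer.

enqueue(29): queue = [29]
enqueue(90): queue = [29, 90]
dequeue(): queue = [90]
enqueue(9): queue = [90, 9]
enqueue(28): queue = [90, 9, 28]
dequeue(): queue = [9, 28]
enqueue(27): queue = [9, 28, 27]
dequeue(): queue = [28, 27]
enqueue(99): queue = [28, 27, 99]
dequeue(): queue = [27, 99]
enqueue(20): queue = [27, 99, 20]
enqueue(13): queue = [27, 99, 20, 13]
dequeue(): queue = [99, 20, 13]

Answer: 99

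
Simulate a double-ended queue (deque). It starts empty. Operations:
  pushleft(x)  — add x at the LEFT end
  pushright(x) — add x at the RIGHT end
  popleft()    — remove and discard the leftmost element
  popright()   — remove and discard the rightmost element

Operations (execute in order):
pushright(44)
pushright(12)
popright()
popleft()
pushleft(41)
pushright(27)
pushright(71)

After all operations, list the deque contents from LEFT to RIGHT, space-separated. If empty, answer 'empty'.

Answer: 41 27 71

Derivation:
pushright(44): [44]
pushright(12): [44, 12]
popright(): [44]
popleft(): []
pushleft(41): [41]
pushright(27): [41, 27]
pushright(71): [41, 27, 71]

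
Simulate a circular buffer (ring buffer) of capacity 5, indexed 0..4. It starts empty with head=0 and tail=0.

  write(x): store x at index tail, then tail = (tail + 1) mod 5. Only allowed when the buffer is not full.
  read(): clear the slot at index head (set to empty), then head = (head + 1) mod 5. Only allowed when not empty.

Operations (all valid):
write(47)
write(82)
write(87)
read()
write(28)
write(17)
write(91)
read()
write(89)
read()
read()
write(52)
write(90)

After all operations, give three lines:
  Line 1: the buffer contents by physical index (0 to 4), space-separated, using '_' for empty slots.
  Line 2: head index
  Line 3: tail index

write(47): buf=[47 _ _ _ _], head=0, tail=1, size=1
write(82): buf=[47 82 _ _ _], head=0, tail=2, size=2
write(87): buf=[47 82 87 _ _], head=0, tail=3, size=3
read(): buf=[_ 82 87 _ _], head=1, tail=3, size=2
write(28): buf=[_ 82 87 28 _], head=1, tail=4, size=3
write(17): buf=[_ 82 87 28 17], head=1, tail=0, size=4
write(91): buf=[91 82 87 28 17], head=1, tail=1, size=5
read(): buf=[91 _ 87 28 17], head=2, tail=1, size=4
write(89): buf=[91 89 87 28 17], head=2, tail=2, size=5
read(): buf=[91 89 _ 28 17], head=3, tail=2, size=4
read(): buf=[91 89 _ _ 17], head=4, tail=2, size=3
write(52): buf=[91 89 52 _ 17], head=4, tail=3, size=4
write(90): buf=[91 89 52 90 17], head=4, tail=4, size=5

Answer: 91 89 52 90 17
4
4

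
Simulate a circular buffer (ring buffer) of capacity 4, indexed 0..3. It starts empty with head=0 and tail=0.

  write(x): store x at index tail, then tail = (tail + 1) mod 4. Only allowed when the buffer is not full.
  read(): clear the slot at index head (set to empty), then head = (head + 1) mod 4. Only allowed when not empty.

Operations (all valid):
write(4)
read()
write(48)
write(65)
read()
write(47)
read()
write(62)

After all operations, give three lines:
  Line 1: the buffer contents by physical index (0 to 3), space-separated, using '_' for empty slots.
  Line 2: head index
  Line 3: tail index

write(4): buf=[4 _ _ _], head=0, tail=1, size=1
read(): buf=[_ _ _ _], head=1, tail=1, size=0
write(48): buf=[_ 48 _ _], head=1, tail=2, size=1
write(65): buf=[_ 48 65 _], head=1, tail=3, size=2
read(): buf=[_ _ 65 _], head=2, tail=3, size=1
write(47): buf=[_ _ 65 47], head=2, tail=0, size=2
read(): buf=[_ _ _ 47], head=3, tail=0, size=1
write(62): buf=[62 _ _ 47], head=3, tail=1, size=2

Answer: 62 _ _ 47
3
1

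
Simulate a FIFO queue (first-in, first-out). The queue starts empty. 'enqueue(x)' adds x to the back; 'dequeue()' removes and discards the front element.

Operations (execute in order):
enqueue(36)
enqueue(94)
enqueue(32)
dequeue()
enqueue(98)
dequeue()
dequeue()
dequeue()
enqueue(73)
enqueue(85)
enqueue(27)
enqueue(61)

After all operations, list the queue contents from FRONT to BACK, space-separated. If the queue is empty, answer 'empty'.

Answer: 73 85 27 61

Derivation:
enqueue(36): [36]
enqueue(94): [36, 94]
enqueue(32): [36, 94, 32]
dequeue(): [94, 32]
enqueue(98): [94, 32, 98]
dequeue(): [32, 98]
dequeue(): [98]
dequeue(): []
enqueue(73): [73]
enqueue(85): [73, 85]
enqueue(27): [73, 85, 27]
enqueue(61): [73, 85, 27, 61]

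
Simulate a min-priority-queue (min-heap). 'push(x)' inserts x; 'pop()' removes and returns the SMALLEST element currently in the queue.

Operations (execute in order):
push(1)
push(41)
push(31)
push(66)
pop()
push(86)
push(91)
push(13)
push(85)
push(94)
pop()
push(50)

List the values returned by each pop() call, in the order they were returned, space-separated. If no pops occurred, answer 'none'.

Answer: 1 13

Derivation:
push(1): heap contents = [1]
push(41): heap contents = [1, 41]
push(31): heap contents = [1, 31, 41]
push(66): heap contents = [1, 31, 41, 66]
pop() → 1: heap contents = [31, 41, 66]
push(86): heap contents = [31, 41, 66, 86]
push(91): heap contents = [31, 41, 66, 86, 91]
push(13): heap contents = [13, 31, 41, 66, 86, 91]
push(85): heap contents = [13, 31, 41, 66, 85, 86, 91]
push(94): heap contents = [13, 31, 41, 66, 85, 86, 91, 94]
pop() → 13: heap contents = [31, 41, 66, 85, 86, 91, 94]
push(50): heap contents = [31, 41, 50, 66, 85, 86, 91, 94]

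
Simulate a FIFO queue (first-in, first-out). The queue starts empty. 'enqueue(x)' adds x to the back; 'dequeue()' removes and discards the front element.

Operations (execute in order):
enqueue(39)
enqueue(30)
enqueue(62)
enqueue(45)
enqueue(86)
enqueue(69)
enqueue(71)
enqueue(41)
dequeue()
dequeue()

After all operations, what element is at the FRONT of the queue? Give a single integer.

enqueue(39): queue = [39]
enqueue(30): queue = [39, 30]
enqueue(62): queue = [39, 30, 62]
enqueue(45): queue = [39, 30, 62, 45]
enqueue(86): queue = [39, 30, 62, 45, 86]
enqueue(69): queue = [39, 30, 62, 45, 86, 69]
enqueue(71): queue = [39, 30, 62, 45, 86, 69, 71]
enqueue(41): queue = [39, 30, 62, 45, 86, 69, 71, 41]
dequeue(): queue = [30, 62, 45, 86, 69, 71, 41]
dequeue(): queue = [62, 45, 86, 69, 71, 41]

Answer: 62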